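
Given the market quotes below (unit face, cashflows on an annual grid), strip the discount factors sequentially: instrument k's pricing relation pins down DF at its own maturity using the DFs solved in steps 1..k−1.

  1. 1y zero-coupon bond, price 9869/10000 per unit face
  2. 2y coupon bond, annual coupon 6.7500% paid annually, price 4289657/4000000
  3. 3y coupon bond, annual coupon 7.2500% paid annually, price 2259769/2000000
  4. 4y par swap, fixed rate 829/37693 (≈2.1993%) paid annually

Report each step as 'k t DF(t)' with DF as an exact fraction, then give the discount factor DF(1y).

1 1 9869/10000
2 2 4711/5000
3 3 9231/10000
4 4 9171/10000
DF(1y) = 9869/10000 ≈ 0.986900

step 1 [1y] zero: DF = P = 9869/10000 ≈ 0.986900
step 2 [2y] bond c/1=27/400: DF=(4289657/4000000 − 27/400·(0.986900))/(1+27/400) = 4711/5000 ≈ 0.942200
step 3 [3y] bond c/1=29/400: DF=(2259769/2000000 − 29/400·(0.986900+0.942200))/(1+29/400) = 9231/10000 ≈ 0.923100
step 4 [4y] swap r/1=829/37693: DF=(1 − 829/37693·(0.986900+0.942200+0.923100))/(1+829/37693) = 9171/10000 ≈ 0.917100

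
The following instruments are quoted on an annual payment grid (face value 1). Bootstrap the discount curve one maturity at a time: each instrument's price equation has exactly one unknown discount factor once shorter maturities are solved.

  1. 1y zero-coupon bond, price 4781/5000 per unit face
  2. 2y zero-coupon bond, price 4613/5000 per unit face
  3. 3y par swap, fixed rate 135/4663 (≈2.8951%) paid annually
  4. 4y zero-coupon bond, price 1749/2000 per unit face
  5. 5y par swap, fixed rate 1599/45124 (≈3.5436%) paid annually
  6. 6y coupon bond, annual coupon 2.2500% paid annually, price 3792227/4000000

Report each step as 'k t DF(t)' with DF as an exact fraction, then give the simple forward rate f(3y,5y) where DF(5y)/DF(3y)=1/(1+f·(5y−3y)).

step 1 [1y] zero: DF = P = 4781/5000 ≈ 0.956200
step 2 [2y] zero: DF = P = 4613/5000 ≈ 0.922600
step 3 [3y] swap r/1=135/4663: DF=(1 − 135/4663·(0.956200+0.922600))/(1+135/4663) = 919/1000 ≈ 0.919000
step 4 [4y] zero: DF = P = 1749/2000 ≈ 0.874500
step 5 [5y] swap r/1=1599/45124: DF=(1 − 1599/45124·(0.956200+0.922600+0.919000+0.874500))/(1+1599/45124) = 8401/10000 ≈ 0.840100
step 6 [6y] bond c/1=9/400: DF=(3792227/4000000 − 9/400·(0.956200+0.922600+0.919000+0.874500+0.840100))/(1+9/400) = 8279/10000 ≈ 0.827900

1 1 4781/5000
2 2 4613/5000
3 3 919/1000
4 4 1749/2000
5 5 8401/10000
6 6 8279/10000
f(3y,5y) = ((919/1000)/(8401/10000) − 1)/(2) = 789/16802 ≈ 4.6959%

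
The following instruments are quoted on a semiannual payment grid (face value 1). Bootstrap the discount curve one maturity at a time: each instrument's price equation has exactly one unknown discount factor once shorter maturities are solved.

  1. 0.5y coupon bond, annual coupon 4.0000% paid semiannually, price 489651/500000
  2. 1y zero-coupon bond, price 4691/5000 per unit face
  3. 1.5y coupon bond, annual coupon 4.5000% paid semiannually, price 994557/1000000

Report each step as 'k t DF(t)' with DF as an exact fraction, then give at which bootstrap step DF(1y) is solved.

1 1/2 9601/10000
2 1 4691/5000
3 3/2 9309/10000
DF(1y) is solved at step 2

step 1 [0.5y] bond c/2=1/50: DF=(489651/500000 − 1/50·(0))/(1+1/50) = 9601/10000 ≈ 0.960100
step 2 [1y] zero: DF = P = 4691/5000 ≈ 0.938200
step 3 [1.5y] bond c/2=9/400: DF=(994557/1000000 − 9/400·(0.960100+0.938200))/(1+9/400) = 9309/10000 ≈ 0.930900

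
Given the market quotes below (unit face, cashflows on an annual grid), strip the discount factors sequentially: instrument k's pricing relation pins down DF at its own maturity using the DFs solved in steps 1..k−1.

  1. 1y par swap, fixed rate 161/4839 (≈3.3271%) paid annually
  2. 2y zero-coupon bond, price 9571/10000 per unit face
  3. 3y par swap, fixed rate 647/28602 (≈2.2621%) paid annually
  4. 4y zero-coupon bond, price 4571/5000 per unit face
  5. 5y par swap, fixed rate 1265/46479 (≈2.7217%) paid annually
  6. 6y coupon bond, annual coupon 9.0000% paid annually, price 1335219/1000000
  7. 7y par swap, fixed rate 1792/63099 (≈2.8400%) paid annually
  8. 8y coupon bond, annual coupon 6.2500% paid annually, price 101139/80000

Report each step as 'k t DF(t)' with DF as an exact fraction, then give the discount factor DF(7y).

1 1 4839/5000
2 2 9571/10000
3 3 9353/10000
4 4 4571/5000
5 5 1747/2000
6 6 2103/2500
7 7 513/625
8 8 8187/10000
DF(7y) = 513/625 ≈ 0.820800

step 1 [1y] swap r/1=161/4839: DF=(1 − 161/4839·(0))/(1+161/4839) = 4839/5000 ≈ 0.967800
step 2 [2y] zero: DF = P = 9571/10000 ≈ 0.957100
step 3 [3y] swap r/1=647/28602: DF=(1 − 647/28602·(0.967800+0.957100))/(1+647/28602) = 9353/10000 ≈ 0.935300
step 4 [4y] zero: DF = P = 4571/5000 ≈ 0.914200
step 5 [5y] swap r/1=1265/46479: DF=(1 − 1265/46479·(0.967800+0.957100+0.935300+0.914200))/(1+1265/46479) = 1747/2000 ≈ 0.873500
step 6 [6y] bond c/1=9/100: DF=(1335219/1000000 − 9/100·(0.967800+0.957100+0.935300+0.914200+0.873500))/(1+9/100) = 2103/2500 ≈ 0.841200
step 7 [7y] swap r/1=1792/63099: DF=(1 − 1792/63099·(0.967800+0.957100+0.935300+0.914200+0.873500+0.841200))/(1+1792/63099) = 513/625 ≈ 0.820800
step 8 [8y] bond c/1=1/16: DF=(101139/80000 − 1/16·(0.967800+0.957100+0.935300+0.914200+0.873500+0.841200+0.820800))/(1+1/16) = 8187/10000 ≈ 0.818700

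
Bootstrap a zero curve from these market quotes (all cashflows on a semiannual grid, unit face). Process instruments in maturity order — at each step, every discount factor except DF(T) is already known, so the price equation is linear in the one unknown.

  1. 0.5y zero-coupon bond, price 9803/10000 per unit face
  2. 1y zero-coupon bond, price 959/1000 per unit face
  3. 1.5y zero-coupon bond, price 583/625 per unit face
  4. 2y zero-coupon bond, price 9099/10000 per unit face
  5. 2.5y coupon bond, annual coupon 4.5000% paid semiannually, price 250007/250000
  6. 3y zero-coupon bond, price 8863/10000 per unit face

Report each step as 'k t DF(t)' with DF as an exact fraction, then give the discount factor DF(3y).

1 1/2 9803/10000
2 1 959/1000
3 3/2 583/625
4 2 9099/10000
5 5/2 2237/2500
6 3 8863/10000
DF(3y) = 8863/10000 ≈ 0.886300

step 1 [0.5y] zero: DF = P = 9803/10000 ≈ 0.980300
step 2 [1y] zero: DF = P = 959/1000 ≈ 0.959000
step 3 [1.5y] zero: DF = P = 583/625 ≈ 0.932800
step 4 [2y] zero: DF = P = 9099/10000 ≈ 0.909900
step 5 [2.5y] bond c/2=9/400: DF=(250007/250000 − 9/400·(0.980300+0.959000+0.932800+0.909900))/(1+9/400) = 2237/2500 ≈ 0.894800
step 6 [3y] zero: DF = P = 8863/10000 ≈ 0.886300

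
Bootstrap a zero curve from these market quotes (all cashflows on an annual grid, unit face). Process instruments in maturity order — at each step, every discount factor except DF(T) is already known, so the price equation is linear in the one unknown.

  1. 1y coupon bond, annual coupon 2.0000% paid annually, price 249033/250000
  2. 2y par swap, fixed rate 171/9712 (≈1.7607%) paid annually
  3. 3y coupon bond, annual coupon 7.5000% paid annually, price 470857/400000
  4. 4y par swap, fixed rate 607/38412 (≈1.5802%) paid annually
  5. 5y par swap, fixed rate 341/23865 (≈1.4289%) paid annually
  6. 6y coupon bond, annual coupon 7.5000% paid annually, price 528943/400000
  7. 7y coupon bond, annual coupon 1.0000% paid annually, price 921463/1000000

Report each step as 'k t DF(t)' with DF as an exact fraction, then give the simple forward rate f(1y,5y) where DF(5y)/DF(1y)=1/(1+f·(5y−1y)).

1 1 4883/5000
2 2 4829/5000
3 3 1919/2000
4 4 9393/10000
5 5 4659/5000
6 6 8971/10000
7 7 4281/5000
f(1y,5y) = ((4883/5000)/(4659/5000) − 1)/(4) = 56/4659 ≈ 1.2020%

step 1 [1y] bond c/1=1/50: DF=(249033/250000 − 1/50·(0))/(1+1/50) = 4883/5000 ≈ 0.976600
step 2 [2y] swap r/1=171/9712: DF=(1 − 171/9712·(0.976600))/(1+171/9712) = 4829/5000 ≈ 0.965800
step 3 [3y] bond c/1=3/40: DF=(470857/400000 − 3/40·(0.976600+0.965800))/(1+3/40) = 1919/2000 ≈ 0.959500
step 4 [4y] swap r/1=607/38412: DF=(1 − 607/38412·(0.976600+0.965800+0.959500))/(1+607/38412) = 9393/10000 ≈ 0.939300
step 5 [5y] swap r/1=341/23865: DF=(1 − 341/23865·(0.976600+0.965800+0.959500+0.939300))/(1+341/23865) = 4659/5000 ≈ 0.931800
step 6 [6y] bond c/1=3/40: DF=(528943/400000 − 3/40·(0.976600+0.965800+0.959500+0.939300+0.931800))/(1+3/40) = 8971/10000 ≈ 0.897100
step 7 [7y] bond c/1=1/100: DF=(921463/1000000 − 1/100·(0.976600+0.965800+0.959500+0.939300+0.931800+0.897100))/(1+1/100) = 4281/5000 ≈ 0.856200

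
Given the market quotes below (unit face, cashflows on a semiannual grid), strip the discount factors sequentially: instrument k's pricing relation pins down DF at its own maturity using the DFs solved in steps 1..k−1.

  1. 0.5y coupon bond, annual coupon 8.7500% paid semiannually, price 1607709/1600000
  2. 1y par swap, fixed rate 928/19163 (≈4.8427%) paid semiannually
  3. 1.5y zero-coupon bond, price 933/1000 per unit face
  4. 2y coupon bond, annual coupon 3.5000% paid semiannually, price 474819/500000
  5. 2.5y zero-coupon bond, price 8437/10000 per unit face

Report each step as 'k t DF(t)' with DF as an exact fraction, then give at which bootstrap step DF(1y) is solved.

1 1/2 9627/10000
2 1 596/625
3 3/2 933/1000
4 2 8843/10000
5 5/2 8437/10000
DF(1y) is solved at step 2

step 1 [0.5y] bond c/2=7/160: DF=(1607709/1600000 − 7/160·(0))/(1+7/160) = 9627/10000 ≈ 0.962700
step 2 [1y] swap r/2=464/19163: DF=(1 − 464/19163·(0.962700))/(1+464/19163) = 596/625 ≈ 0.953600
step 3 [1.5y] zero: DF = P = 933/1000 ≈ 0.933000
step 4 [2y] bond c/2=7/400: DF=(474819/500000 − 7/400·(0.962700+0.953600+0.933000))/(1+7/400) = 8843/10000 ≈ 0.884300
step 5 [2.5y] zero: DF = P = 8437/10000 ≈ 0.843700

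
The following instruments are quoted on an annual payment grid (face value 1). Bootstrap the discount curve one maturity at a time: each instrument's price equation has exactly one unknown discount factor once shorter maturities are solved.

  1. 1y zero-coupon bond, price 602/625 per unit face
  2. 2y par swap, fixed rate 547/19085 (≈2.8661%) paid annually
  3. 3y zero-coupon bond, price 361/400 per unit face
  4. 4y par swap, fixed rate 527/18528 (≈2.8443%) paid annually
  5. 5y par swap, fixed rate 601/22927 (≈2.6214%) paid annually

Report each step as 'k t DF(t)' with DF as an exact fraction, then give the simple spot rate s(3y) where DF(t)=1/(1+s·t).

1 1 602/625
2 2 9453/10000
3 3 361/400
4 4 4473/5000
5 5 4399/5000
s(3y) = (1/(361/400) − 1)/(3) = 13/361 ≈ 3.6011%

step 1 [1y] zero: DF = P = 602/625 ≈ 0.963200
step 2 [2y] swap r/1=547/19085: DF=(1 − 547/19085·(0.963200))/(1+547/19085) = 9453/10000 ≈ 0.945300
step 3 [3y] zero: DF = P = 361/400 ≈ 0.902500
step 4 [4y] swap r/1=527/18528: DF=(1 − 527/18528·(0.963200+0.945300+0.902500))/(1+527/18528) = 4473/5000 ≈ 0.894600
step 5 [5y] swap r/1=601/22927: DF=(1 − 601/22927·(0.963200+0.945300+0.902500+0.894600))/(1+601/22927) = 4399/5000 ≈ 0.879800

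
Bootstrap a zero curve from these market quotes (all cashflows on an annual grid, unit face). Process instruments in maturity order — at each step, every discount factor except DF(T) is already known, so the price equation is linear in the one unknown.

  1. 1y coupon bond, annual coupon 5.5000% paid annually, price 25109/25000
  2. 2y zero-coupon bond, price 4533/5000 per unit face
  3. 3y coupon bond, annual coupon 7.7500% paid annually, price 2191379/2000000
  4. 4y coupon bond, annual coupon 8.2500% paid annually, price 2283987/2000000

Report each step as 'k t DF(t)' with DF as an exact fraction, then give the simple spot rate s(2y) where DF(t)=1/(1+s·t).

step 1 [1y] bond c/1=11/200: DF=(25109/25000 − 11/200·(0))/(1+11/200) = 119/125 ≈ 0.952000
step 2 [2y] zero: DF = P = 4533/5000 ≈ 0.906600
step 3 [3y] bond c/1=31/400: DF=(2191379/2000000 − 31/400·(0.952000+0.906600))/(1+31/400) = 552/625 ≈ 0.883200
step 4 [4y] bond c/1=33/400: DF=(2283987/2000000 − 33/400·(0.952000+0.906600+0.883200))/(1+33/400) = 423/500 ≈ 0.846000

1 1 119/125
2 2 4533/5000
3 3 552/625
4 4 423/500
s(2y) = (1/(4533/5000) − 1)/(2) = 467/9066 ≈ 5.1511%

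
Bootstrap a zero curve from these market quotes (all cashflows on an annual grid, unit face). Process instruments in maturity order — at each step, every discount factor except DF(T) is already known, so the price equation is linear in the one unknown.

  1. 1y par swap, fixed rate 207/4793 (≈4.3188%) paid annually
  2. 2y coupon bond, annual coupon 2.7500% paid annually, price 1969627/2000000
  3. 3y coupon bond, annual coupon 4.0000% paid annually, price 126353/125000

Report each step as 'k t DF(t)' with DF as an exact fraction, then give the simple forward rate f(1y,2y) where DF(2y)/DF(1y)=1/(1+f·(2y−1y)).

1 1 4793/5000
2 2 583/625
3 3 562/625
f(1y,2y) = ((4793/5000)/(583/625) − 1)/(1) = 129/4664 ≈ 2.7659%

step 1 [1y] swap r/1=207/4793: DF=(1 − 207/4793·(0))/(1+207/4793) = 4793/5000 ≈ 0.958600
step 2 [2y] bond c/1=11/400: DF=(1969627/2000000 − 11/400·(0.958600))/(1+11/400) = 583/625 ≈ 0.932800
step 3 [3y] bond c/1=1/25: DF=(126353/125000 − 1/25·(0.958600+0.932800))/(1+1/25) = 562/625 ≈ 0.899200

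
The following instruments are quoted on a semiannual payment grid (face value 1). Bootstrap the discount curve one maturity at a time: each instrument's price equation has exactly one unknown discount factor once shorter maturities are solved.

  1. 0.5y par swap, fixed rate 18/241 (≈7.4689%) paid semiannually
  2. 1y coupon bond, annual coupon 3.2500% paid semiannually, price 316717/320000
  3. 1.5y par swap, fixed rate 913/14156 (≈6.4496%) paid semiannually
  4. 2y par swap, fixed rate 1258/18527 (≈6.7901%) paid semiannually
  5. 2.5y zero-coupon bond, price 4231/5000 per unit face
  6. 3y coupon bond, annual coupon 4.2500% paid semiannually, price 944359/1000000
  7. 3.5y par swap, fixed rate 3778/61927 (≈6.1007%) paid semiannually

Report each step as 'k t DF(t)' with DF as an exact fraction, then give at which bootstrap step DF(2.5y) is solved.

1 1/2 241/250
2 1 1917/2000
3 3/2 9087/10000
4 2 4371/5000
5 5/2 4231/5000
6 3 83/100
7 7/2 8111/10000
DF(2.5y) is solved at step 5

step 1 [0.5y] swap r/2=9/241: DF=(1 − 9/241·(0))/(1+9/241) = 241/250 ≈ 0.964000
step 2 [1y] bond c/2=13/800: DF=(316717/320000 − 13/800·(0.964000))/(1+13/800) = 1917/2000 ≈ 0.958500
step 3 [1.5y] swap r/2=913/28312: DF=(1 − 913/28312·(0.964000+0.958500))/(1+913/28312) = 9087/10000 ≈ 0.908700
step 4 [2y] swap r/2=629/18527: DF=(1 − 629/18527·(0.964000+0.958500+0.908700))/(1+629/18527) = 4371/5000 ≈ 0.874200
step 5 [2.5y] zero: DF = P = 4231/5000 ≈ 0.846200
step 6 [3y] bond c/2=17/800: DF=(944359/1000000 − 17/800·(0.964000+0.958500+0.908700+0.874200+0.846200))/(1+17/800) = 83/100 ≈ 0.830000
step 7 [3.5y] swap r/2=1889/61927: DF=(1 − 1889/61927·(0.964000+0.958500+0.908700+0.874200+0.846200+0.830000))/(1+1889/61927) = 8111/10000 ≈ 0.811100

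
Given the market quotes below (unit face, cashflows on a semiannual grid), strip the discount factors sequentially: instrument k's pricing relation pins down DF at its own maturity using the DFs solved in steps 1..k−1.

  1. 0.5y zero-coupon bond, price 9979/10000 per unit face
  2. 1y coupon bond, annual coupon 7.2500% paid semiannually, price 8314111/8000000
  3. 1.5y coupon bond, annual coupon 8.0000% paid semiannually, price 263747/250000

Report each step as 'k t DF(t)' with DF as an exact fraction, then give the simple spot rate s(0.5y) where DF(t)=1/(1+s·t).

1 1/2 9979/10000
2 1 121/125
3 3/2 2347/2500
s(0.5y) = (1/(9979/10000) − 1)/(1/2) = 42/9979 ≈ 0.4209%

step 1 [0.5y] zero: DF = P = 9979/10000 ≈ 0.997900
step 2 [1y] bond c/2=29/800: DF=(8314111/8000000 − 29/800·(0.997900))/(1+29/800) = 121/125 ≈ 0.968000
step 3 [1.5y] bond c/2=1/25: DF=(263747/250000 − 1/25·(0.997900+0.968000))/(1+1/25) = 2347/2500 ≈ 0.938800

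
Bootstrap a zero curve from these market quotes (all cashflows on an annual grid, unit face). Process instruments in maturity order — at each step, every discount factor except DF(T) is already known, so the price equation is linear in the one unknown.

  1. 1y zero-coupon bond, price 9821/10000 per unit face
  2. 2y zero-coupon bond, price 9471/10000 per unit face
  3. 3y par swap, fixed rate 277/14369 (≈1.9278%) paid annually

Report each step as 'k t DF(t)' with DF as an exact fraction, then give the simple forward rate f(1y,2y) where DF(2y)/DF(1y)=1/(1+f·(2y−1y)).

step 1 [1y] zero: DF = P = 9821/10000 ≈ 0.982100
step 2 [2y] zero: DF = P = 9471/10000 ≈ 0.947100
step 3 [3y] swap r/1=277/14369: DF=(1 − 277/14369·(0.982100+0.947100))/(1+277/14369) = 4723/5000 ≈ 0.944600

1 1 9821/10000
2 2 9471/10000
3 3 4723/5000
f(1y,2y) = ((9821/10000)/(9471/10000) − 1)/(1) = 50/1353 ≈ 3.6955%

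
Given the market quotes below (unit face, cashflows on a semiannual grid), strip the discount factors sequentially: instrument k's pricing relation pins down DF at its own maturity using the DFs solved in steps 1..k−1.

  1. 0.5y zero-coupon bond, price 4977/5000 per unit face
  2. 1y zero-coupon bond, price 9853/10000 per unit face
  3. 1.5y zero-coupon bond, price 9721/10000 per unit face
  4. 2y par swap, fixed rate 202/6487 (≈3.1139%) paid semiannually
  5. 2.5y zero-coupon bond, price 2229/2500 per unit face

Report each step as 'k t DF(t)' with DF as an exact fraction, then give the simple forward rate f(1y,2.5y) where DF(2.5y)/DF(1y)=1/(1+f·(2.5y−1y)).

step 1 [0.5y] zero: DF = P = 4977/5000 ≈ 0.995400
step 2 [1y] zero: DF = P = 9853/10000 ≈ 0.985300
step 3 [1.5y] zero: DF = P = 9721/10000 ≈ 0.972100
step 4 [2y] swap r/2=101/6487: DF=(1 − 101/6487·(0.995400+0.985300+0.972100))/(1+101/6487) = 4697/5000 ≈ 0.939400
step 5 [2.5y] zero: DF = P = 2229/2500 ≈ 0.891600

1 1/2 4977/5000
2 1 9853/10000
3 3/2 9721/10000
4 2 4697/5000
5 5/2 2229/2500
f(1y,2.5y) = ((9853/10000)/(2229/2500) − 1)/(3/2) = 937/13374 ≈ 7.0061%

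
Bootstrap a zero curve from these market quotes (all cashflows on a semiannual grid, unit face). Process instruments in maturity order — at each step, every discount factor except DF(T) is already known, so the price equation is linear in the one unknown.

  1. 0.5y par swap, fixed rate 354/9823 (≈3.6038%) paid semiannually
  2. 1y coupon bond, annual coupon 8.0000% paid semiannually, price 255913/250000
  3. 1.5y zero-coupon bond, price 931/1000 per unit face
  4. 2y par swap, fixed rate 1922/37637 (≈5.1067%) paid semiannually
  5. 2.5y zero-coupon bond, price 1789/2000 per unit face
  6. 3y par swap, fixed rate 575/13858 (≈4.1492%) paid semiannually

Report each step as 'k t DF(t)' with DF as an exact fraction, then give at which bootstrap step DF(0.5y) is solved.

step 1 [0.5y] swap r/2=177/9823: DF=(1 − 177/9823·(0))/(1+177/9823) = 9823/10000 ≈ 0.982300
step 2 [1y] bond c/2=1/25: DF=(255913/250000 − 1/25·(0.982300))/(1+1/25) = 1893/2000 ≈ 0.946500
step 3 [1.5y] zero: DF = P = 931/1000 ≈ 0.931000
step 4 [2y] swap r/2=961/37637: DF=(1 − 961/37637·(0.982300+0.946500+0.931000))/(1+961/37637) = 9039/10000 ≈ 0.903900
step 5 [2.5y] zero: DF = P = 1789/2000 ≈ 0.894500
step 6 [3y] swap r/2=575/27716: DF=(1 − 575/27716·(0.982300+0.946500+0.931000+0.903900+0.894500))/(1+575/27716) = 177/200 ≈ 0.885000

1 1/2 9823/10000
2 1 1893/2000
3 3/2 931/1000
4 2 9039/10000
5 5/2 1789/2000
6 3 177/200
DF(0.5y) is solved at step 1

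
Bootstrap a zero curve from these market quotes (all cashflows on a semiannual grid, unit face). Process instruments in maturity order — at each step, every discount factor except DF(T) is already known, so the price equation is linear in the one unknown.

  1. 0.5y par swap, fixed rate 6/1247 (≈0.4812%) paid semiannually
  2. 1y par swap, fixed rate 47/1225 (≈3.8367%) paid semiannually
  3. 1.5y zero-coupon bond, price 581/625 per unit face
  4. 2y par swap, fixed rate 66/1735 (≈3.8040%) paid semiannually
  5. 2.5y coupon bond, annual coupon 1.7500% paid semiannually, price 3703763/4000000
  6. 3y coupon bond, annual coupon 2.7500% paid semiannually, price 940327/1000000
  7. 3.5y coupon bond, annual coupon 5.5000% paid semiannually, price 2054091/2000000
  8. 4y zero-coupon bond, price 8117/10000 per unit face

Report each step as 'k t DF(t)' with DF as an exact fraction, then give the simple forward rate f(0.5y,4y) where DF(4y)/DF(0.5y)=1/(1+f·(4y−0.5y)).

step 1 [0.5y] swap r/2=3/1247: DF=(1 − 3/1247·(0))/(1+3/1247) = 1247/1250 ≈ 0.997600
step 2 [1y] swap r/2=47/2450: DF=(1 − 47/2450·(0.997600))/(1+47/2450) = 1203/1250 ≈ 0.962400
step 3 [1.5y] zero: DF = P = 581/625 ≈ 0.929600
step 4 [2y] swap r/2=33/1735: DF=(1 − 33/1735·(0.997600+0.962400+0.929600))/(1+33/1735) = 4637/5000 ≈ 0.927400
step 5 [2.5y] bond c/2=7/800: DF=(3703763/4000000 − 7/800·(0.997600+0.962400+0.929600+0.927400))/(1+7/800) = 553/625 ≈ 0.884800
step 6 [3y] bond c/2=11/800: DF=(940327/1000000 − 11/800·(0.997600+0.962400+0.929600+0.927400+0.884800))/(1+11/800) = 4319/5000 ≈ 0.863800
step 7 [3.5y] bond c/2=11/400: DF=(2054091/2000000 − 11/400·(0.997600+0.962400+0.929600+0.927400+0.884800+0.863800))/(1+11/400) = 4253/5000 ≈ 0.850600
step 8 [4y] zero: DF = P = 8117/10000 ≈ 0.811700

1 1/2 1247/1250
2 1 1203/1250
3 3/2 581/625
4 2 4637/5000
5 5/2 553/625
6 3 4319/5000
7 7/2 4253/5000
8 4 8117/10000
f(0.5y,4y) = ((1247/1250)/(8117/10000) − 1)/(7/2) = 3718/56819 ≈ 6.5436%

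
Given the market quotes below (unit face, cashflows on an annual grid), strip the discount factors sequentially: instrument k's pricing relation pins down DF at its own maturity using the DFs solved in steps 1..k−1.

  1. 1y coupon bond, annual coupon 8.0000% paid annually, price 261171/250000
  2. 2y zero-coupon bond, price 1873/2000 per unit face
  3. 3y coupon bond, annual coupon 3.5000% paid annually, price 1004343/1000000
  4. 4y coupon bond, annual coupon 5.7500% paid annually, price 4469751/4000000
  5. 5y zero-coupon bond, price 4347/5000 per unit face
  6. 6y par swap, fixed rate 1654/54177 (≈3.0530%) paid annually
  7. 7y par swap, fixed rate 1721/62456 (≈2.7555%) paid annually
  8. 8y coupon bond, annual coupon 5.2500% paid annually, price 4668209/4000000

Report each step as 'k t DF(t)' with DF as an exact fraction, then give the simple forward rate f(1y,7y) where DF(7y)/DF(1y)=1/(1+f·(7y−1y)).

step 1 [1y] bond c/1=2/25: DF=(261171/250000 − 2/25·(0))/(1+2/25) = 9673/10000 ≈ 0.967300
step 2 [2y] zero: DF = P = 1873/2000 ≈ 0.936500
step 3 [3y] bond c/1=7/200: DF=(1004343/1000000 − 7/200·(0.967300+0.936500))/(1+7/200) = 453/500 ≈ 0.906000
step 4 [4y] bond c/1=23/400: DF=(4469751/4000000 − 23/400·(0.967300+0.936500+0.906000))/(1+23/400) = 9039/10000 ≈ 0.903900
step 5 [5y] zero: DF = P = 4347/5000 ≈ 0.869400
step 6 [6y] swap r/1=1654/54177: DF=(1 − 1654/54177·(0.967300+0.936500+0.906000+0.903900+0.869400))/(1+1654/54177) = 4173/5000 ≈ 0.834600
step 7 [7y] swap r/1=1721/62456: DF=(1 − 1721/62456·(0.967300+0.936500+0.906000+0.903900+0.869400+0.834600))/(1+1721/62456) = 8279/10000 ≈ 0.827900
step 8 [8y] bond c/1=21/400: DF=(4668209/4000000 − 21/400·(0.967300+0.936500+0.906000+0.903900+0.869400+0.834600+0.827900))/(1+21/400) = 7973/10000 ≈ 0.797300

1 1 9673/10000
2 2 1873/2000
3 3 453/500
4 4 9039/10000
5 5 4347/5000
6 6 4173/5000
7 7 8279/10000
8 8 7973/10000
f(1y,7y) = ((9673/10000)/(8279/10000) − 1)/(6) = 41/1461 ≈ 2.8063%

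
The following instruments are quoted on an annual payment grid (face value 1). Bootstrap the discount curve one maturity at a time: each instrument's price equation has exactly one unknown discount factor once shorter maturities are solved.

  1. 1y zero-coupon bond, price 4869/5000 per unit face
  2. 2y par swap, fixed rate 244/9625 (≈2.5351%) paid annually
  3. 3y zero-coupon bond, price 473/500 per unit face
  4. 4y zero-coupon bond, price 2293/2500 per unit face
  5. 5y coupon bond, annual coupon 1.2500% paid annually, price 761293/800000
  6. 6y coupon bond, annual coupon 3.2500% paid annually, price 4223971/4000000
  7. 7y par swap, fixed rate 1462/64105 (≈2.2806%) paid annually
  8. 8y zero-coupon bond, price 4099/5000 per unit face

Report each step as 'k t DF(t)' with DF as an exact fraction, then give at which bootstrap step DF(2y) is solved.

1 1 4869/5000
2 2 1189/1250
3 3 473/500
4 4 2293/2500
5 5 8931/10000
6 6 4377/5000
7 7 4269/5000
8 8 4099/5000
DF(2y) is solved at step 2

step 1 [1y] zero: DF = P = 4869/5000 ≈ 0.973800
step 2 [2y] swap r/1=244/9625: DF=(1 − 244/9625·(0.973800))/(1+244/9625) = 1189/1250 ≈ 0.951200
step 3 [3y] zero: DF = P = 473/500 ≈ 0.946000
step 4 [4y] zero: DF = P = 2293/2500 ≈ 0.917200
step 5 [5y] bond c/1=1/80: DF=(761293/800000 − 1/80·(0.973800+0.951200+0.946000+0.917200))/(1+1/80) = 8931/10000 ≈ 0.893100
step 6 [6y] bond c/1=13/400: DF=(4223971/4000000 − 13/400·(0.973800+0.951200+0.946000+0.917200+0.893100))/(1+13/400) = 4377/5000 ≈ 0.875400
step 7 [7y] swap r/1=1462/64105: DF=(1 − 1462/64105·(0.973800+0.951200+0.946000+0.917200+0.893100+0.875400))/(1+1462/64105) = 4269/5000 ≈ 0.853800
step 8 [8y] zero: DF = P = 4099/5000 ≈ 0.819800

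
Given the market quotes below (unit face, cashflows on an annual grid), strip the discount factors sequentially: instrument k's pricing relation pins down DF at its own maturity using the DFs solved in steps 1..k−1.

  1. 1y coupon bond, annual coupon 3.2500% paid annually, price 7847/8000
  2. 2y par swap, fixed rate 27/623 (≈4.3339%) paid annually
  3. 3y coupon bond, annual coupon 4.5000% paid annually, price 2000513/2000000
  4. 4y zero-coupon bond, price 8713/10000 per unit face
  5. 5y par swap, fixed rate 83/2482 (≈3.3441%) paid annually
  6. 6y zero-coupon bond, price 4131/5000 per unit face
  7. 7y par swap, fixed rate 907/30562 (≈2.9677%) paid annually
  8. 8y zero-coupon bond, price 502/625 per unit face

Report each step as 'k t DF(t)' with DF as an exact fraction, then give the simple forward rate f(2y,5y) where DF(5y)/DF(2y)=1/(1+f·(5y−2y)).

1 1 19/20
2 2 919/1000
3 3 8767/10000
4 4 8713/10000
5 5 4253/5000
6 6 4131/5000
7 7 4093/5000
8 8 502/625
f(2y,5y) = ((919/1000)/(4253/5000) − 1)/(3) = 114/4253 ≈ 2.6805%

step 1 [1y] bond c/1=13/400: DF=(7847/8000 − 13/400·(0))/(1+13/400) = 19/20 ≈ 0.950000
step 2 [2y] swap r/1=27/623: DF=(1 − 27/623·(0.950000))/(1+27/623) = 919/1000 ≈ 0.919000
step 3 [3y] bond c/1=9/200: DF=(2000513/2000000 − 9/200·(0.950000+0.919000))/(1+9/200) = 8767/10000 ≈ 0.876700
step 4 [4y] zero: DF = P = 8713/10000 ≈ 0.871300
step 5 [5y] swap r/1=83/2482: DF=(1 − 83/2482·(0.950000+0.919000+0.876700+0.871300))/(1+83/2482) = 4253/5000 ≈ 0.850600
step 6 [6y] zero: DF = P = 4131/5000 ≈ 0.826200
step 7 [7y] swap r/1=907/30562: DF=(1 − 907/30562·(0.950000+0.919000+0.876700+0.871300+0.850600+0.826200))/(1+907/30562) = 4093/5000 ≈ 0.818600
step 8 [8y] zero: DF = P = 502/625 ≈ 0.803200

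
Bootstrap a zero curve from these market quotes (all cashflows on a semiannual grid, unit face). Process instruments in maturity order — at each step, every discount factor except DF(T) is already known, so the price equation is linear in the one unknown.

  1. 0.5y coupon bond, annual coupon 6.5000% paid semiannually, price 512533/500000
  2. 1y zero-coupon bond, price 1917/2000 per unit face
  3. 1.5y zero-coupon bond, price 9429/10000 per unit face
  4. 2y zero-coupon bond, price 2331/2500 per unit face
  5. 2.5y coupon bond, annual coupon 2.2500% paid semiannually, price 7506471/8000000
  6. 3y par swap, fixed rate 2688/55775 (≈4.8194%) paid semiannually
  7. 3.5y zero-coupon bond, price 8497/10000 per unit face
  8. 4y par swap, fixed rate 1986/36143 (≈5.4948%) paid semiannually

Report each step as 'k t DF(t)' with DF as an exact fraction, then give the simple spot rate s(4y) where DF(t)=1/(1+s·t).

1 1/2 1241/1250
2 1 1917/2000
3 3/2 9429/10000
4 2 2331/2500
5 5/2 8853/10000
6 3 541/625
7 7/2 8497/10000
8 4 4007/5000
s(4y) = (1/(4007/5000) − 1)/(4) = 993/16028 ≈ 6.1954%

step 1 [0.5y] bond c/2=13/400: DF=(512533/500000 − 13/400·(0))/(1+13/400) = 1241/1250 ≈ 0.992800
step 2 [1y] zero: DF = P = 1917/2000 ≈ 0.958500
step 3 [1.5y] zero: DF = P = 9429/10000 ≈ 0.942900
step 4 [2y] zero: DF = P = 2331/2500 ≈ 0.932400
step 5 [2.5y] bond c/2=9/800: DF=(7506471/8000000 − 9/800·(0.992800+0.958500+0.942900+0.932400))/(1+9/800) = 8853/10000 ≈ 0.885300
step 6 [3y] swap r/2=1344/55775: DF=(1 − 1344/55775·(0.992800+0.958500+0.942900+0.932400+0.885300))/(1+1344/55775) = 541/625 ≈ 0.865600
step 7 [3.5y] zero: DF = P = 8497/10000 ≈ 0.849700
step 8 [4y] swap r/2=993/36143: DF=(1 − 993/36143·(0.992800+0.958500+0.942900+0.932400+0.885300+0.865600+0.849700))/(1+993/36143) = 4007/5000 ≈ 0.801400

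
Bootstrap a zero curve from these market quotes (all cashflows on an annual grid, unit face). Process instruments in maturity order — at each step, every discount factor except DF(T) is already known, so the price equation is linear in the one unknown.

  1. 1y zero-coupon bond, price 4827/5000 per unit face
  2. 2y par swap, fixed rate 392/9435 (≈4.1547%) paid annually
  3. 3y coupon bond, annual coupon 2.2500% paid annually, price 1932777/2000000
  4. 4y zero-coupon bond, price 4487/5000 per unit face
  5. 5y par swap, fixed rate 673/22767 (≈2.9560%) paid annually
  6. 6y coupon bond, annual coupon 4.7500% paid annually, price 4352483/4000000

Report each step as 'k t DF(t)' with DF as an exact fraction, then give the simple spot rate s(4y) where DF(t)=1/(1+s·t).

step 1 [1y] zero: DF = P = 4827/5000 ≈ 0.965400
step 2 [2y] swap r/1=392/9435: DF=(1 − 392/9435·(0.965400))/(1+392/9435) = 576/625 ≈ 0.921600
step 3 [3y] bond c/1=9/400: DF=(1932777/2000000 − 9/400·(0.965400+0.921600))/(1+9/400) = 2259/2500 ≈ 0.903600
step 4 [4y] zero: DF = P = 4487/5000 ≈ 0.897400
step 5 [5y] swap r/1=673/22767: DF=(1 − 673/22767·(0.965400+0.921600+0.903600+0.897400))/(1+673/22767) = 4327/5000 ≈ 0.865400
step 6 [6y] bond c/1=19/400: DF=(4352483/4000000 − 19/400·(0.965400+0.921600+0.903600+0.897400+0.865400))/(1+19/400) = 8323/10000 ≈ 0.832300

1 1 4827/5000
2 2 576/625
3 3 2259/2500
4 4 4487/5000
5 5 4327/5000
6 6 8323/10000
s(4y) = (1/(4487/5000) − 1)/(4) = 513/17948 ≈ 2.8583%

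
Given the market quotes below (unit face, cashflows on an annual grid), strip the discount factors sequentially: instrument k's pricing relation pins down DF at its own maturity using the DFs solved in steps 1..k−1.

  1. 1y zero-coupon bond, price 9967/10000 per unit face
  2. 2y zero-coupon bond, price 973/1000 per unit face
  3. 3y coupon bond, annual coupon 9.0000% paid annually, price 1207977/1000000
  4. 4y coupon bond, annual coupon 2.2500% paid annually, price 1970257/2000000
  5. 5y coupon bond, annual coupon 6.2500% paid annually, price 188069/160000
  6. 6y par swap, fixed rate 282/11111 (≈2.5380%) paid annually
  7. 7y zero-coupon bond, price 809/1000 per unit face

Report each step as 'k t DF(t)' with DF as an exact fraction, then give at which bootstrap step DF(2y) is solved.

step 1 [1y] zero: DF = P = 9967/10000 ≈ 0.996700
step 2 [2y] zero: DF = P = 973/1000 ≈ 0.973000
step 3 [3y] bond c/1=9/100: DF=(1207977/1000000 − 9/100·(0.996700+0.973000))/(1+9/100) = 591/625 ≈ 0.945600
step 4 [4y] bond c/1=9/400: DF=(1970257/2000000 − 9/400·(0.996700+0.973000+0.945600))/(1+9/400) = 8993/10000 ≈ 0.899300
step 5 [5y] bond c/1=1/16: DF=(188069/160000 − 1/16·(0.996700+0.973000+0.945600+0.899300))/(1+1/16) = 8819/10000 ≈ 0.881900
step 6 [6y] swap r/1=282/11111: DF=(1 − 282/11111·(0.996700+0.973000+0.945600+0.899300+0.881900))/(1+282/11111) = 859/1000 ≈ 0.859000
step 7 [7y] zero: DF = P = 809/1000 ≈ 0.809000

1 1 9967/10000
2 2 973/1000
3 3 591/625
4 4 8993/10000
5 5 8819/10000
6 6 859/1000
7 7 809/1000
DF(2y) is solved at step 2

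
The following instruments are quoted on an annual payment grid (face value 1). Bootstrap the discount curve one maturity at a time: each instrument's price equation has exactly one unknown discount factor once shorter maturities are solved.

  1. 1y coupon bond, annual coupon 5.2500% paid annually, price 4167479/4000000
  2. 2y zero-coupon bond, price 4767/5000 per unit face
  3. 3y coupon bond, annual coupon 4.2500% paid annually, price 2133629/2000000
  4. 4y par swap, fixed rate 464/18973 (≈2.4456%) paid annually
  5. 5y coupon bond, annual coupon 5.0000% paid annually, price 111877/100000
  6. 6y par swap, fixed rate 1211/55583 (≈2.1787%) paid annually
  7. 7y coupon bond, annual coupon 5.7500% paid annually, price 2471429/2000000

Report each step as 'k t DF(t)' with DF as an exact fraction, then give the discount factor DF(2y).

step 1 [1y] bond c/1=21/400: DF=(4167479/4000000 − 21/400·(0))/(1+21/400) = 9899/10000 ≈ 0.989900
step 2 [2y] zero: DF = P = 4767/5000 ≈ 0.953400
step 3 [3y] bond c/1=17/400: DF=(2133629/2000000 − 17/400·(0.989900+0.953400))/(1+17/400) = 9441/10000 ≈ 0.944100
step 4 [4y] swap r/1=464/18973: DF=(1 − 464/18973·(0.989900+0.953400+0.944100))/(1+464/18973) = 567/625 ≈ 0.907200
step 5 [5y] bond c/1=1/20: DF=(111877/100000 − 1/20·(0.989900+0.953400+0.944100+0.907200))/(1+1/20) = 553/625 ≈ 0.884800
step 6 [6y] swap r/1=1211/55583: DF=(1 − 1211/55583·(0.989900+0.953400+0.944100+0.907200+0.884800))/(1+1211/55583) = 8789/10000 ≈ 0.878900
step 7 [7y] bond c/1=23/400: DF=(2471429/2000000 − 23/400·(0.989900+0.953400+0.944100+0.907200+0.884800+0.878900))/(1+23/400) = 8663/10000 ≈ 0.866300

1 1 9899/10000
2 2 4767/5000
3 3 9441/10000
4 4 567/625
5 5 553/625
6 6 8789/10000
7 7 8663/10000
DF(2y) = 4767/5000 ≈ 0.953400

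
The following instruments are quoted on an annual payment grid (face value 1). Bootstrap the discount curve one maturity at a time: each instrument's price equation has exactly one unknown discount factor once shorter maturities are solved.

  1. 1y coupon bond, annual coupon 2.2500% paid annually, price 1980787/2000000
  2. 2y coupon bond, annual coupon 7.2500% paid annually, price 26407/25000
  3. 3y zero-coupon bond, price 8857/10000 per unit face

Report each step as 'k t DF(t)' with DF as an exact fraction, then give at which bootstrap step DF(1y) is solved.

step 1 [1y] bond c/1=9/400: DF=(1980787/2000000 − 9/400·(0))/(1+9/400) = 4843/5000 ≈ 0.968600
step 2 [2y] bond c/1=29/400: DF=(26407/25000 − 29/400·(0.968600))/(1+29/400) = 4597/5000 ≈ 0.919400
step 3 [3y] zero: DF = P = 8857/10000 ≈ 0.885700

1 1 4843/5000
2 2 4597/5000
3 3 8857/10000
DF(1y) is solved at step 1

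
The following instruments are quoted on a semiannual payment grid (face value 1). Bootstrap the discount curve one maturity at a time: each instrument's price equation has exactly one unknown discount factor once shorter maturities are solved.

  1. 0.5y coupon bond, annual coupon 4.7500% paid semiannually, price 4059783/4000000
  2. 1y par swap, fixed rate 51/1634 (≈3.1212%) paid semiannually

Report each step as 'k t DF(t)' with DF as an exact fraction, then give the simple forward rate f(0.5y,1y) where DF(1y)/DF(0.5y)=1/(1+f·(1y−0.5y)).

1 1/2 4957/5000
2 1 4847/5000
f(0.5y,1y) = ((4957/5000)/(4847/5000) − 1)/(1/2) = 220/4847 ≈ 4.5389%

step 1 [0.5y] bond c/2=19/800: DF=(4059783/4000000 − 19/800·(0))/(1+19/800) = 4957/5000 ≈ 0.991400
step 2 [1y] swap r/2=51/3268: DF=(1 − 51/3268·(0.991400))/(1+51/3268) = 4847/5000 ≈ 0.969400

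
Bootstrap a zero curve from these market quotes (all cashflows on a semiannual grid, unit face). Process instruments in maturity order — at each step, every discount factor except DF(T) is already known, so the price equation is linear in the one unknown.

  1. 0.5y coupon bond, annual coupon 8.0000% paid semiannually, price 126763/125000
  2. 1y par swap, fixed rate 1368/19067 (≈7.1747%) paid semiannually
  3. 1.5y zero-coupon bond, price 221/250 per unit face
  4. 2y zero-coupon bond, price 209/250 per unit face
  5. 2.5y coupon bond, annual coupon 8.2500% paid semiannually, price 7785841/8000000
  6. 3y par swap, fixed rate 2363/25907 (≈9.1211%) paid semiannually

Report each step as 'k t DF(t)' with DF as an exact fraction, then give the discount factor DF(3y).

1 1/2 9751/10000
2 1 2329/2500
3 3/2 221/250
4 2 209/250
5 5/2 791/1000
6 3 7637/10000
DF(3y) = 7637/10000 ≈ 0.763700

step 1 [0.5y] bond c/2=1/25: DF=(126763/125000 − 1/25·(0))/(1+1/25) = 9751/10000 ≈ 0.975100
step 2 [1y] swap r/2=684/19067: DF=(1 − 684/19067·(0.975100))/(1+684/19067) = 2329/2500 ≈ 0.931600
step 3 [1.5y] zero: DF = P = 221/250 ≈ 0.884000
step 4 [2y] zero: DF = P = 209/250 ≈ 0.836000
step 5 [2.5y] bond c/2=33/800: DF=(7785841/8000000 − 33/800·(0.975100+0.931600+0.884000+0.836000))/(1+33/800) = 791/1000 ≈ 0.791000
step 6 [3y] swap r/2=2363/51814: DF=(1 − 2363/51814·(0.975100+0.931600+0.884000+0.836000+0.791000))/(1+2363/51814) = 7637/10000 ≈ 0.763700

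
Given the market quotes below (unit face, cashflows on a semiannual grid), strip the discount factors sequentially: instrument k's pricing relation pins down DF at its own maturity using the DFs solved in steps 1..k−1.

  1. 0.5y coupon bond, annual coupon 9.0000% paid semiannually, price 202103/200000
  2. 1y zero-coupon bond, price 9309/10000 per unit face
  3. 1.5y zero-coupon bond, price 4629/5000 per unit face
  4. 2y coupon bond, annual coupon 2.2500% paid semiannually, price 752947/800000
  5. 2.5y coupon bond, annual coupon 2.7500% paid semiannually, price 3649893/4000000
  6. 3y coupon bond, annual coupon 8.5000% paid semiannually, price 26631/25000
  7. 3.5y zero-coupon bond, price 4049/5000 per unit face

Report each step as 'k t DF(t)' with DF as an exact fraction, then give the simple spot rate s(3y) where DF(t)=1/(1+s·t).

1 1/2 967/1000
2 1 9309/10000
3 3/2 4629/5000
4 2 8993/10000
5 5/2 531/625
6 3 4177/5000
7 7/2 4049/5000
s(3y) = (1/(4177/5000) − 1)/(3) = 823/12531 ≈ 6.5677%

step 1 [0.5y] bond c/2=9/200: DF=(202103/200000 − 9/200·(0))/(1+9/200) = 967/1000 ≈ 0.967000
step 2 [1y] zero: DF = P = 9309/10000 ≈ 0.930900
step 3 [1.5y] zero: DF = P = 4629/5000 ≈ 0.925800
step 4 [2y] bond c/2=9/800: DF=(752947/800000 − 9/800·(0.967000+0.930900+0.925800))/(1+9/800) = 8993/10000 ≈ 0.899300
step 5 [2.5y] bond c/2=11/800: DF=(3649893/4000000 − 11/800·(0.967000+0.930900+0.925800+0.899300))/(1+11/800) = 531/625 ≈ 0.849600
step 6 [3y] bond c/2=17/400: DF=(26631/25000 − 17/400·(0.967000+0.930900+0.925800+0.899300+0.849600))/(1+17/400) = 4177/5000 ≈ 0.835400
step 7 [3.5y] zero: DF = P = 4049/5000 ≈ 0.809800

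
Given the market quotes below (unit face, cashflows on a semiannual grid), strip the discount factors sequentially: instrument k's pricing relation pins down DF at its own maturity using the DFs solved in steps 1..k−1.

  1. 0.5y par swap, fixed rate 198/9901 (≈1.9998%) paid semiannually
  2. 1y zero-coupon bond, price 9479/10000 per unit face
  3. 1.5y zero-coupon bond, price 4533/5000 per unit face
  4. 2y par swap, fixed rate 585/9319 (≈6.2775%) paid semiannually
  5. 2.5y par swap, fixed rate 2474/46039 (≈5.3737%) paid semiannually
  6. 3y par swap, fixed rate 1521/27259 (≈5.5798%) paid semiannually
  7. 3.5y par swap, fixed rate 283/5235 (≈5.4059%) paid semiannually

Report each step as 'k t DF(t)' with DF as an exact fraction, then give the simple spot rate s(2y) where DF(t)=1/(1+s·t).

step 1 [0.5y] swap r/2=99/9901: DF=(1 − 99/9901·(0))/(1+99/9901) = 9901/10000 ≈ 0.990100
step 2 [1y] zero: DF = P = 9479/10000 ≈ 0.947900
step 3 [1.5y] zero: DF = P = 4533/5000 ≈ 0.906600
step 4 [2y] swap r/2=585/18638: DF=(1 − 585/18638·(0.990100+0.947900+0.906600))/(1+585/18638) = 883/1000 ≈ 0.883000
step 5 [2.5y] swap r/2=1237/46039: DF=(1 − 1237/46039·(0.990100+0.947900+0.906600+0.883000))/(1+1237/46039) = 8763/10000 ≈ 0.876300
step 6 [3y] swap r/2=1521/54518: DF=(1 − 1521/54518·(0.990100+0.947900+0.906600+0.883000+0.876300))/(1+1521/54518) = 8479/10000 ≈ 0.847900
step 7 [3.5y] swap r/2=283/10470: DF=(1 − 283/10470·(0.990100+0.947900+0.906600+0.883000+0.876300+0.847900))/(1+283/10470) = 4151/5000 ≈ 0.830200

1 1/2 9901/10000
2 1 9479/10000
3 3/2 4533/5000
4 2 883/1000
5 5/2 8763/10000
6 3 8479/10000
7 7/2 4151/5000
s(2y) = (1/(883/1000) − 1)/(2) = 117/1766 ≈ 6.6251%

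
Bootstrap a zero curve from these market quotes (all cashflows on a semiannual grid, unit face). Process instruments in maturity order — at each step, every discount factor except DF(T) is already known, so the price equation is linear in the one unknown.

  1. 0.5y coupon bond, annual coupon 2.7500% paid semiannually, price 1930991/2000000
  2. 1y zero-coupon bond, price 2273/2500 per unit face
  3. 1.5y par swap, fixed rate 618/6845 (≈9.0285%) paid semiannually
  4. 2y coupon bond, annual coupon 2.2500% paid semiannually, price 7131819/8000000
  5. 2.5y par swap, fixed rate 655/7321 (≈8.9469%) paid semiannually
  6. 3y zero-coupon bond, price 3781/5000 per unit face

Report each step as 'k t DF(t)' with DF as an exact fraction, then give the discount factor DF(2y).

step 1 [0.5y] bond c/2=11/800: DF=(1930991/2000000 − 11/800·(0))/(1+11/800) = 2381/2500 ≈ 0.952400
step 2 [1y] zero: DF = P = 2273/2500 ≈ 0.909200
step 3 [1.5y] swap r/2=309/6845: DF=(1 − 309/6845·(0.952400+0.909200))/(1+309/6845) = 2191/2500 ≈ 0.876400
step 4 [2y] bond c/2=9/800: DF=(7131819/8000000 − 9/800·(0.952400+0.909200+0.876400))/(1+9/800) = 8511/10000 ≈ 0.851100
step 5 [2.5y] swap r/2=655/14642: DF=(1 − 655/14642·(0.952400+0.909200+0.876400+0.851100))/(1+655/14642) = 1607/2000 ≈ 0.803500
step 6 [3y] zero: DF = P = 3781/5000 ≈ 0.756200

1 1/2 2381/2500
2 1 2273/2500
3 3/2 2191/2500
4 2 8511/10000
5 5/2 1607/2000
6 3 3781/5000
DF(2y) = 8511/10000 ≈ 0.851100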